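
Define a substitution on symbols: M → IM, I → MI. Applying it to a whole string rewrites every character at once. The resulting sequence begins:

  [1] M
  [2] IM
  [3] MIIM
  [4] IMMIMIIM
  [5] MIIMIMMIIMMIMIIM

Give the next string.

IMMIMIIMMIIMIMMIMIIMIMMIIMMIMIIM

φ(MIIMIMMIIMMIMIIM) expands symbol-by-symbol to IM MI MI IM MI IM IM MI MI IM IM MI IM MI MI IM; joining the 16 pieces gives the next term.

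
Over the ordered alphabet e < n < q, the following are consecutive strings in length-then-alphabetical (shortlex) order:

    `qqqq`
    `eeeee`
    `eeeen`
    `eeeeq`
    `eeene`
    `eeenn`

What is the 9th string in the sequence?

Stepping forward 3 times from eeenn: eeenn → eeenq → eeeqe, then the target.

eeeqn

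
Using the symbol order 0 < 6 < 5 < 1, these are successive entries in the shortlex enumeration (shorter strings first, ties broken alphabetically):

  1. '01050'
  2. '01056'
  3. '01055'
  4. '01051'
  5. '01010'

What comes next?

Treat 01010 as a base-4 numeral over the given alphabet and add one, carrying through any trailing 1's.

01016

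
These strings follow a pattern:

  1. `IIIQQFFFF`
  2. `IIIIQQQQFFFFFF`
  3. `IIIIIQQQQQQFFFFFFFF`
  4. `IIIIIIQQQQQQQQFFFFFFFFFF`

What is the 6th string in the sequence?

Term n consists of n+1 I's, followed by 2n-2 Q's, followed by 2n F's, where the shown terms are n = 2, 3, 4, 5.
Setting n = 7 gives 8, 12, 14 characters in each block.

IIIIIIIIQQQQQQQQQQQQFFFFFFFFFFFFFF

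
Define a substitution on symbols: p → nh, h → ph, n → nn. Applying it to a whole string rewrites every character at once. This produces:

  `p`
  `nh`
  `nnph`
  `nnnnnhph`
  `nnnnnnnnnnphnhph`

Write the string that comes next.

Rewriting the 16 symbols of nnnnnnnnnnphnhph one by one yields nn nn nn nn nn nn nn nn nn nn nh ph nn ph nh ph; concatenated:

nnnnnnnnnnnnnnnnnnnnnhphnnphnhph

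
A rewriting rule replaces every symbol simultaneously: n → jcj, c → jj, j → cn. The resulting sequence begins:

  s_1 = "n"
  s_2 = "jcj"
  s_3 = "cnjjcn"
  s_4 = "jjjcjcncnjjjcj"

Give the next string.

Rewriting the 14 symbols of jjjcjcncnjjjcj one by one yields cn cn cn jj cn jj jcj jj jcj cn cn cn jj cn; concatenated:

cncncnjjcnjjjcjjjjcjcncncnjjcn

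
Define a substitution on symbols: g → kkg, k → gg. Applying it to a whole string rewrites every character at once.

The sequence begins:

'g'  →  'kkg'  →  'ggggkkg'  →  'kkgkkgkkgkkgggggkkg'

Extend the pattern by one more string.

ggggkkgggggkkgggggkkgggggkkgkkgkkgkkgkkgggggkkg

Replace each of the 19 characters of kkgkkgkkgkkgggggkkg in place — gg gg kkg gg gg kkg gg gg kkg gg gg kkg kkg kkg kkg kkg gg gg kkg — and concatenate.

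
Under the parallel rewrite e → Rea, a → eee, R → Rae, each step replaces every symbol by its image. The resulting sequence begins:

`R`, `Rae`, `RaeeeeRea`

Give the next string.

RaeeeeReaReaReaReaRaeReaeee

Rewriting each symbol of RaeeeeRea: R→Rae, a→eee, e→Rea, e→Rea, e→Rea, e→Rea, R→Rae, e→Rea, a→eee, which concatenates to Rae eee Rea Rea Rea Rea Rae Rea eee.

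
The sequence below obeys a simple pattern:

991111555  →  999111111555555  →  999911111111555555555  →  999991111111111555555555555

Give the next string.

The n-th term is n+1 9's then 2n+2 1's then 3n 5's (n = 1, 2, …).
For the next term, n = 5, so the run lengths are 6, 12, 15.

999999111111111111555555555555555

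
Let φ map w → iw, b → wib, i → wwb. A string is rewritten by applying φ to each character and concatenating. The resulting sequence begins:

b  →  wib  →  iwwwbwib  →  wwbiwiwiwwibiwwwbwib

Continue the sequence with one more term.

iwiwwibwwbiwwwbiwwwbiwiwwwbwibwwbiwiwiwwibiwwwbwib

φ(wwbiwiwiwwibiwwwbwib) expands symbol-by-symbol to iw iw wib wwb iw wwb iw wwb iw iw wwb wib wwb iw iw iw wib iw wwb wib; joining the 20 pieces gives the next term.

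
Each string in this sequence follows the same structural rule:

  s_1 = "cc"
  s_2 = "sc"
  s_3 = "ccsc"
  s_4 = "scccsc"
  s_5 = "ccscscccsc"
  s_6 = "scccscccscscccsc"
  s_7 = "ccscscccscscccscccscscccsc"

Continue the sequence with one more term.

Each term (from the third on) is the two preceding terms concatenated in order: term 3 = cc·sc = ccsc.
The next term joins scccscccscscccsc and ccscscccscscccscccscscccsc.

scccscccscscccscccscscccscscccscccscscccsc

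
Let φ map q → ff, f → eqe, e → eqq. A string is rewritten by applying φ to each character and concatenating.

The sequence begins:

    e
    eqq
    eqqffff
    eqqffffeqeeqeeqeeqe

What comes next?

eqqffffeqeeqeeqeeqeeqqffeqqeqqffeqqeqqffeqqeqqffeqq

Applying the rule to each of the 19 symbols of eqqffffeqeeqeeqeeqe gives the pieces eqq ff ff eqe eqe eqe eqe eqq ff eqq eqq ff eqq eqq ff eqq eqq ff eqq, which concatenate to the answer.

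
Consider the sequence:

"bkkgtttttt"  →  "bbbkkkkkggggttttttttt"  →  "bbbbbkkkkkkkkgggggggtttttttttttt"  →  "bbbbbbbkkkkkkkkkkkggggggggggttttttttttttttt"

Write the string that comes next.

Reading off run lengths: b runs 1, 3, 5, 7; k runs 2, 5, 8, 11; g runs 1, 4, 7, 10; t runs 6, 9, 12, 15 — each is linear in n (n = 1, 2, …).
At n = 5 the blocks have lengths 9, 14, 13, 18.

bbbbbbbbbkkkkkkkkkkkkkkgggggggggggggtttttttttttttttttt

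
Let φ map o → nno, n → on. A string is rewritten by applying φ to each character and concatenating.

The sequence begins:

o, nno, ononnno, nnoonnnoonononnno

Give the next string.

ononnnonnoonononnnonnoonnnoonnnoonononnno

φ(nnoonnnoonononnno) expands symbol-by-symbol to on on nno nno on on on nno nno on nno on nno on on on nno; joining the 17 pieces gives the next term.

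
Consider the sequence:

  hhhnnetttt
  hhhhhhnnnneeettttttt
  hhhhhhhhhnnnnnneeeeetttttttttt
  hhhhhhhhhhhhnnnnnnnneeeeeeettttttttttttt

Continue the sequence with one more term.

hhhhhhhhhhhhhhhnnnnnnnnnneeeeeeeeetttttttttttttttt

Term n consists of 3n h's, followed by 2n n's, followed by 2n-1 e's, followed by 3n+1 t's (n = 1, 2, …).
For the next term, n = 5, so the run lengths are 15, 10, 9, 16.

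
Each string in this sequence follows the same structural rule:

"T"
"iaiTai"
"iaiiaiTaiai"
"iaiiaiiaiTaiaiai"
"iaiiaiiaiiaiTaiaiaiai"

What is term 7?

iaiiaiiaiiaiiaiiaiTaiaiaiaiaiai

Every step adds iai to the front and ai to the end of the previous string.
From iaiiaiiaiiaiTaiaiaiai, 2 further steps: iaiiaiiaiiaiTaiaiaiai → iaiiaiiaiiaiiaiTaiaiaiaiai → (answer).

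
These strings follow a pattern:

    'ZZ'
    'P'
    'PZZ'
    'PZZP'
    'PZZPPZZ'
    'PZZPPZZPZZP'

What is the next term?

Each term (from the third on) is the previous term followed by the one before it: term 3 = P·ZZ = PZZ.
The next term joins PZZPPZZPZZP and PZZPPZZ.

PZZPPZZPZZPPZZPPZZ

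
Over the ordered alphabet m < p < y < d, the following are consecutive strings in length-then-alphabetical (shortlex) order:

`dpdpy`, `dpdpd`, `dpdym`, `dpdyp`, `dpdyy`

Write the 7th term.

dpddm

Continuing the enumeration 2 steps past dpdyy: dpdyy → dpdyd → (answer).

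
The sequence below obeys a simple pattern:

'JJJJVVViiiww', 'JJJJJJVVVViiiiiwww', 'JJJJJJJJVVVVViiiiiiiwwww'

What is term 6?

JJJJJJJJJJJJJJVVVVVVVViiiiiiiiiiiiiwwwwwww

Reading off run lengths: J runs 4, 6, 8; V runs 3, 4, 5; i runs 3, 5, 7; w runs 2, 3, 4 — each is linear in n, where the shown terms are n = 2, 3, 4.
At n = 7 the blocks have lengths 14, 8, 13, 7.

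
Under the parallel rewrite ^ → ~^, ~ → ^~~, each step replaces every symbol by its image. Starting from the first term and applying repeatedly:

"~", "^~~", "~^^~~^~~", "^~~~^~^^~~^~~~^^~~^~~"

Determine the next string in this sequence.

Rewriting the 21 symbols of ^~~~^~^^~~^~~~^^~~^~~ one by one yields ~^ ^~~ ^~~ ^~~ ~^ ^~~ ~^ ~^ ^~~ ^~~ ~^ ^~~ ^~~ ^~~ ~^ ~^ ^~~ ^~~ ~^ ^~~ ^~~; concatenated:

~^^~~^~~^~~~^^~~~^~^^~~^~~~^^~~^~~^~~~^~^^~~^~~~^^~~^~~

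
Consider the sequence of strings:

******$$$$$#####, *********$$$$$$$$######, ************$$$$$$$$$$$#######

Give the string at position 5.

Reading off run lengths: * runs 6, 9, 12; $ runs 5, 8, 11; # runs 5, 6, 7 — each is linear in n, where the shown terms are n = 2, 3, 4.
Setting n = 6 gives 18, 17, 9 characters in each block.

******************$$$$$$$$$$$$$$$$$#########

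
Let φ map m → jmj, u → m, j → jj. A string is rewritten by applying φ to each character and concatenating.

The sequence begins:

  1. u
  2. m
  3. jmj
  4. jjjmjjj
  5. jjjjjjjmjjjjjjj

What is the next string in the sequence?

jjjjjjjjjjjjjjjmjjjjjjjjjjjjjjj

Replace each of the 15 characters of jjjjjjjmjjjjjjj in place — jj jj jj jj jj jj jj jmj jj jj jj jj jj jj jj — and concatenate.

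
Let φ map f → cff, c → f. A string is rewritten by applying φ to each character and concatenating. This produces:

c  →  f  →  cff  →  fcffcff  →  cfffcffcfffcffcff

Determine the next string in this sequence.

fcffcffcfffcffcfffcffcffcfffcffcfffcffcff

Replace each of the 17 characters of cfffcffcfffcffcff in place — f cff cff cff f cff cff f cff cff cff f cff cff f cff cff — and concatenate.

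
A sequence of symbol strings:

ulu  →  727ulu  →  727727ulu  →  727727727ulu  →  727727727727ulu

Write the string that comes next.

727727727727727ulu

Each term is the previous one with 727 prepended.
So the next term is 727·727727727727ulu.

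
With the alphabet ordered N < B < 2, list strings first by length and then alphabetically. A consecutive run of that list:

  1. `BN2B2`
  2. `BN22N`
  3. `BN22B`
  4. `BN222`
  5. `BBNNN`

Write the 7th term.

BBNN2

Continuing the enumeration 2 steps past BBNNN: BBNNN → BBNNB → (answer).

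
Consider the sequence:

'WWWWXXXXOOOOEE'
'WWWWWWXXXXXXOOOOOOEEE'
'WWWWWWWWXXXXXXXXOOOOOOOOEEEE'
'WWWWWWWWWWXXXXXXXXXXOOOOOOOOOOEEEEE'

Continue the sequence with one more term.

WWWWWWWWWWWWXXXXXXXXXXXXOOOOOOOOOOOOEEEEEE

Term n consists of 2n W's, followed by 2n X's, followed by 2n O's, followed by n E's, where the shown terms are n = 2, 3, 4, 5.
For the next term, n = 6, so the run lengths are 12, 12, 12, 6.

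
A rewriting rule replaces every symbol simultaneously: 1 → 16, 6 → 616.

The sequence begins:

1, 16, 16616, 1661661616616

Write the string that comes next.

Applying the rule to each of the 13 symbols of 1661661616616 gives the pieces 16 616 616 16 616 616 16 616 16 616 616 16 616, which concatenate to the answer.

1661661616616616166161661661616616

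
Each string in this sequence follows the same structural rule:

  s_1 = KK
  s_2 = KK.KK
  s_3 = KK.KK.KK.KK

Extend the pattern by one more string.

s(k+1) = s(k)·.·s(k) — each term doubles the last with '.' between the halves.
One more doubling of KK.KK.KK.KK gives the answer.

KK.KK.KK.KK.KK.KK.KK.KK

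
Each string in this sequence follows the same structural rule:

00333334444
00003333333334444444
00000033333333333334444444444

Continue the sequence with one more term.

00000000333333333333333334444444444444

Each string has the form 0^{2n} 3^{4n+1} 4^{3n+1} (n = 1, 2, …).
For the next term, n = 4, so the run lengths are 8, 17, 13.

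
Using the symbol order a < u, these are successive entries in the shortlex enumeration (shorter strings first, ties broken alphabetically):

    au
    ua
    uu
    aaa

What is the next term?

Treat aaa as a base-2 numeral over the given alphabet and add one, carrying through any trailing u's.

aau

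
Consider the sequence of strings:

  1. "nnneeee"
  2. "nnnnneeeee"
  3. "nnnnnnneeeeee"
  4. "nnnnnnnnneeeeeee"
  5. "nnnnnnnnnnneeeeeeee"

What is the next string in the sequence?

nnnnnnnnnnnnneeeeeeeee

The n-th term is 2n-1 n's then n+2 e's, where the shown terms are n = 2, 3, 4, 5, 6.
Setting n = 7 gives 13, 9 characters in each block.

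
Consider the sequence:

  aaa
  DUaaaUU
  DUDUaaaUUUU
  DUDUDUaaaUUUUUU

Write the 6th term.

DUDUDUDUDUaaaUUUUUUUUUU

Every step adds DU to the front and UU to the end of the previous string.
From DUDUDUaaaUUUUUU, 2 further steps: DUDUDUaaaUUUUUU → DUDUDUDUaaaUUUUUUUU → (answer).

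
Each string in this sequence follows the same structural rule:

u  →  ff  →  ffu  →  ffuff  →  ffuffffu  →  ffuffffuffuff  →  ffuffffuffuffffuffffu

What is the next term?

From term 3 onward, concatenate the last term with the second-to-last: ff·u = ffu, ffu·ff = ffuff, …
Continuing: ffuffffuffuffffuffffu · ffuffffuffuff gives term 8.

ffuffffuffuffffuffffuffuffffuffuff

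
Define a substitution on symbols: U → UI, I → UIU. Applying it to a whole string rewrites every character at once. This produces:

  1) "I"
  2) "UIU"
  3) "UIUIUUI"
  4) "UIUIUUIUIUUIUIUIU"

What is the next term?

φ(UIUIUUIUIUUIUIUIU) expands symbol-by-symbol to UI UIU UI UIU UI UI UIU UI UIU UI UI UIU UI UIU UI UIU UI; joining the 17 pieces gives the next term.

UIUIUUIUIUUIUIUIUUIUIUUIUIUIUUIUIUUIUIUUI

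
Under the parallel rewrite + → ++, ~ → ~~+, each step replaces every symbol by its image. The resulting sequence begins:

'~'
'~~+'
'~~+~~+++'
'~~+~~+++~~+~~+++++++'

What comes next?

Rewriting the 20 symbols of ~~+~~+++~~+~~+++++++ one by one yields ~~+ ~~+ ++ ~~+ ~~+ ++ ++ ++ ~~+ ~~+ ++ ~~+ ~~+ ++ ++ ++ ++ ++ ++ ++; concatenated:

~~+~~+++~~+~~+++++++~~+~~+++~~+~~+++++++++++++++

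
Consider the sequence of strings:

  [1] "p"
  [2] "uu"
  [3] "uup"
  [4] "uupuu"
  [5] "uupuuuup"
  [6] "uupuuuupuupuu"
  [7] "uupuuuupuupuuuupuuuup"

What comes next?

From term 3 onward, concatenate the last term with the second-to-last: uu·p = uup, uup·uu = uupuu, …
Continuing: uupuuuupuupuuuupuuuup · uupuuuupuupuu gives term 8.

uupuuuupuupuuuupuuuupuupuuuupuupuu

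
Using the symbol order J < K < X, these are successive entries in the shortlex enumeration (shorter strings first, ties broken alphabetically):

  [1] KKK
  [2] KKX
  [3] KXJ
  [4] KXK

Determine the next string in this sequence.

KXX

Treat KXK as a base-3 numeral over the given alphabet and add one, carrying through any trailing X's.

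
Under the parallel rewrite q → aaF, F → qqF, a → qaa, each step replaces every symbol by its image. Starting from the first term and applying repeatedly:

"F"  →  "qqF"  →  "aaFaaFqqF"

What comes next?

Apply φ to aaFaaFqqF symbol by symbol: a→qaa, a→qaa, F→qqF, a→qaa, a→qaa, F→qqF, q→aaF, q→aaF, F→qqF; joined: qaa qaa qqF qaa qaa qqF aaF aaF qqF.

qaaqaaqqFqaaqaaqqFaaFaaFqqF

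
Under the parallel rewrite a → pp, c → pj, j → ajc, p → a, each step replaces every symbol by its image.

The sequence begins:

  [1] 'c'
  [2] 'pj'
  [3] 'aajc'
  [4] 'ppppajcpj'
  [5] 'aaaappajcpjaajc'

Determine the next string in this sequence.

ppppppppaappajcpjaajcppppajcpj

Applying the rule to each of the 15 symbols of aaaappajcpjaajc gives the pieces pp pp pp pp a a pp ajc pj a ajc pp pp ajc pj, which concatenate to the answer.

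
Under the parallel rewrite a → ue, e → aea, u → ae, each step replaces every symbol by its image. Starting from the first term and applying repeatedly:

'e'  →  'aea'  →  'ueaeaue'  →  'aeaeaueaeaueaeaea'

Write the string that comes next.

φ(aeaeaueaeaueaeaea) expands symbol-by-symbol to ue aea ue aea ue ae aea ue aea ue ae aea ue aea ue aea ue; joining the 17 pieces gives the next term.

ueaeaueaeaueaeaeaueaeaueaeaeaueaeaueaeaue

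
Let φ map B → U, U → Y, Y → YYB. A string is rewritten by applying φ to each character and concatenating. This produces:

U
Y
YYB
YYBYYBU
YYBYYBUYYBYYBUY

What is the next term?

YYBYYBUYYBYYBUYYYBYYBUYYBYYBUYYYB

Applying the rule to each of the 15 symbols of YYBYYBUYYBYYBUY gives the pieces YYB YYB U YYB YYB U Y YYB YYB U YYB YYB U Y YYB, which concatenate to the answer.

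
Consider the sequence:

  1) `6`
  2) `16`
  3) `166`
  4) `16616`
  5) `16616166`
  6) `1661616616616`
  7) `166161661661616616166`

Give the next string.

1661616616616166161661661616616616

From term 3 onward, concatenate the last term with the second-to-last: 16·6 = 166, 166·16 = 16616, …
The next term joins 166161661661616616166 and 1661616616616.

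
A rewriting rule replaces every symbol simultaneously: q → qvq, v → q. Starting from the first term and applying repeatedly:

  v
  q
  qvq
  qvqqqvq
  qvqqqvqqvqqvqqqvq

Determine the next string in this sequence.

qvqqqvqqvqqvqqqvqqvqqqvqqvqqqvqqvqqvqqqvq

φ(qvqqqvqqvqqvqqqvq) expands symbol-by-symbol to qvq q qvq qvq qvq q qvq qvq q qvq qvq q qvq qvq qvq q qvq; joining the 17 pieces gives the next term.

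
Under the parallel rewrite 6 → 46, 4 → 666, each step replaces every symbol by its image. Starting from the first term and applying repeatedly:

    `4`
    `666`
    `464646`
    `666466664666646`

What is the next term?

464646666464646466664646464666646

Applying the rule to each of the 15 symbols of 666466664666646 gives the pieces 46 46 46 666 46 46 46 46 666 46 46 46 46 666 46, which concatenate to the answer.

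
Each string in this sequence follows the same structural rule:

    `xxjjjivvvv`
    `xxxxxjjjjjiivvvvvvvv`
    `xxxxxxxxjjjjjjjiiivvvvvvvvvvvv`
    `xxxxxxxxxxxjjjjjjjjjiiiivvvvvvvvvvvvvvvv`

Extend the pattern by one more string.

xxxxxxxxxxxxxxjjjjjjjjjjjiiiiivvvvvvvvvvvvvvvvvvvv

Term n consists of 3n-1 x's, followed by 2n+1 j's, followed by n i's, followed by 4n v's (n = 1, 2, …).
For the next term, n = 5, so the run lengths are 14, 11, 5, 20.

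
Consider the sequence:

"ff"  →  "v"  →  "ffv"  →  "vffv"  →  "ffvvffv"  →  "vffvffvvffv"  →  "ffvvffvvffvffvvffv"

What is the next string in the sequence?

vffvffvvffvffvvffvvffvffvvffv

Each term (from the third on) is the two preceding terms concatenated in order: term 3 = ff·v = ffv.
Continuing: vffvffvvffv · ffvvffvvffvffvvffv gives term 8.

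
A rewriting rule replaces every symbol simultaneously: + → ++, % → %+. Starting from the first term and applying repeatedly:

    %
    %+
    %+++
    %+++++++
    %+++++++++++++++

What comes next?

Applying the rule to each of the 16 symbols of %+++++++++++++++ gives the pieces %+ ++ ++ ++ ++ ++ ++ ++ ++ ++ ++ ++ ++ ++ ++ ++, which concatenate to the answer.

%+++++++++++++++++++++++++++++++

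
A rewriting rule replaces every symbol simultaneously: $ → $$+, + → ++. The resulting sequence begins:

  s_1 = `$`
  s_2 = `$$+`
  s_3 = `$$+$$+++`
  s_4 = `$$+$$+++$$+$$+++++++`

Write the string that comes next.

φ($$+$$+++$$+$$+++++++) expands symbol-by-symbol to $$+ $$+ ++ $$+ $$+ ++ ++ ++ $$+ $$+ ++ $$+ $$+ ++ ++ ++ ++ ++ ++ ++; joining the 20 pieces gives the next term.

$$+$$+++$$+$$+++++++$$+$$+++$$+$$+++++++++++++++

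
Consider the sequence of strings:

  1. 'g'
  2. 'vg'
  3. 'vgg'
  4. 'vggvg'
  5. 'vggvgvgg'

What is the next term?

vggvgvggvggvg

Each term (from the third on) is the previous term followed by the one before it: term 3 = vg·g = vgg.
So term 6 is vggvgvgg·vggvg.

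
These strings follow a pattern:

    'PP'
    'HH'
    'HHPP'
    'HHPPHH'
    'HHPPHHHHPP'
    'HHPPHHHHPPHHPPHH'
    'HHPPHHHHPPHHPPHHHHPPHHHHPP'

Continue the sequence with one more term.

From term 3 onward, concatenate the last term with the second-to-last: HH·PP = HHPP, HHPP·HH = HHPPHH, …
The next term joins HHPPHHHHPPHHPPHHHHPPHHHHPP and HHPPHHHHPPHHPPHH.

HHPPHHHHPPHHPPHHHHPPHHHHPPHHPPHHHHPPHHPPHH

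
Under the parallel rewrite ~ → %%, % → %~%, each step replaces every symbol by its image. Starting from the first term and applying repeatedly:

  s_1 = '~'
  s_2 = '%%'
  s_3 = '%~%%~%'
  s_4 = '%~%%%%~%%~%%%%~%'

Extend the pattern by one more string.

φ(%~%%%%~%%~%%%%~%) expands symbol-by-symbol to %~% %% %~% %~% %~% %~% %% %~% %~% %% %~% %~% %~% %~% %% %~%; joining the 16 pieces gives the next term.

%~%%%%~%%~%%~%%~%%%%~%%~%%%%~%%~%%~%%~%%%%~%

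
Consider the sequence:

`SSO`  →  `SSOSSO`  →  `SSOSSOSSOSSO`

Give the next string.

SSOSSOSSOSSOSSOSSOSSOSSO

s(k+1) = s(k)·s(k) — each term doubles the last.
So the next term is two copies of SSOSSOSSOSSO.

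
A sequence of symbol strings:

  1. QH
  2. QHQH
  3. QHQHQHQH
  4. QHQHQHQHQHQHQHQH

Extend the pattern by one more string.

Every step duplicates the string.
So the next term is two copies of QHQHQHQHQHQHQHQH.

QHQHQHQHQHQHQHQHQHQHQHQHQHQHQHQH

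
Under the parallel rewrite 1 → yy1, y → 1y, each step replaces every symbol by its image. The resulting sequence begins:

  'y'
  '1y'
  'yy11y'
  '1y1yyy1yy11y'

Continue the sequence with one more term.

Expanding 1y1yyy1yy11y: 1→yy1, y→1y, 1→yy1, y→1y, y→1y, y→1y, 1→yy1, y→1y, y→1y, 1→yy1, 1→yy1, y→1y. Concatenated: yy1 1y yy1 1y 1y 1y yy1 1y 1y yy1 yy1 1y.

yy11yyy11y1y1yyy11y1yyy1yy11y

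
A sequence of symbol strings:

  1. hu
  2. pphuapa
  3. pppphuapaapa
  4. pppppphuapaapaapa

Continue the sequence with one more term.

Each term wraps the previous one in pp on the left and apa on the right.
Applying this once more to pppppphuapaapaapa:

pppppppphuapaapaapaapa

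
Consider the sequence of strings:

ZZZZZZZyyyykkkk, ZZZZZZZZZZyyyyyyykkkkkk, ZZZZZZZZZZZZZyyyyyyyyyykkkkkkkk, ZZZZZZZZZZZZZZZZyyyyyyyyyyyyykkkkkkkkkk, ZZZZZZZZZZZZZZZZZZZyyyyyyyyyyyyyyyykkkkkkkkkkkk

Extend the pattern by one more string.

ZZZZZZZZZZZZZZZZZZZZZZyyyyyyyyyyyyyyyyyyykkkkkkkkkkkkkk

Reading off run lengths: Z runs 7, 10, 13, 16, 19; y runs 4, 7, 10, 13, 16; k runs 4, 6, 8, 10, 12 — each is linear in n, where the shown terms are n = 2, 3, 4, 5, 6.
Setting n = 7 gives 22, 19, 14 characters in each block.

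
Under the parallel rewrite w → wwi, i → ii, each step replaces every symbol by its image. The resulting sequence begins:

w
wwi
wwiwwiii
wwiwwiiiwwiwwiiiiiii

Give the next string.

wwiwwiiiwwiwwiiiiiiiwwiwwiiiwwiwwiiiiiiiiiiiiiii

φ(wwiwwiiiwwiwwiiiiiii) expands symbol-by-symbol to wwi wwi ii wwi wwi ii ii ii wwi wwi ii wwi wwi ii ii ii ii ii ii ii; joining the 20 pieces gives the next term.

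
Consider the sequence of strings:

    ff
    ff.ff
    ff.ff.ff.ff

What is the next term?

Each string is two copies of the previous one joined by '.'.
Doubling ff.ff.ff.ff with '.' between the halves:

ff.ff.ff.ff.ff.ff.ff.ff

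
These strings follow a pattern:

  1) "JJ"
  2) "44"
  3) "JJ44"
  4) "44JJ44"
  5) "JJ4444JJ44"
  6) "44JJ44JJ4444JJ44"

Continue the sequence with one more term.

This is a Fibonacci-style word recurrence s(k) = s(k−2)·s(k−1): e.g. JJ·44 = JJ44.
So term 7 is JJ4444JJ44·44JJ44JJ4444JJ44.

JJ4444JJ4444JJ44JJ4444JJ44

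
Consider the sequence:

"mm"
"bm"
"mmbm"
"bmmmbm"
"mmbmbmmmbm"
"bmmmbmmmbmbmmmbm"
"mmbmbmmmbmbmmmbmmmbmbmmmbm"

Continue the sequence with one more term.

This is a Fibonacci-style word recurrence s(k) = s(k−2)·s(k−1): e.g. mm·bm = mmbm.
Continuing: bmmmbmmmbmbmmmbm · mmbmbmmmbmbmmmbmmmbmbmmmbm gives term 8.

bmmmbmmmbmbmmmbmmmbmbmmmbmbmmmbmmmbmbmmmbm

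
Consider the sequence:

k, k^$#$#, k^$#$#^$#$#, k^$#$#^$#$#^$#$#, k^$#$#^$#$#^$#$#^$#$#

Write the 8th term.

The strings grow by a fixed suffix ^$#$# each time.
From k^$#$#^$#$#^$#$#^$#$#, 3 further steps: k^$#$#^$#$#^$#$#^$#$# → k^$#$#^$#$#^$#$#^$#$#^$#$# → k^$#$#^$#$#^$#$#^$#$#^$#$#^$#$# → (answer).

k^$#$#^$#$#^$#$#^$#$#^$#$#^$#$#^$#$#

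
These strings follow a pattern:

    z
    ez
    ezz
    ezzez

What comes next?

ezzezezz

This is a Fibonacci-style word recurrence s(k) = s(k−1)·s(k−2): e.g. ez·z = ezz.
So term 5 is ezzez·ezz.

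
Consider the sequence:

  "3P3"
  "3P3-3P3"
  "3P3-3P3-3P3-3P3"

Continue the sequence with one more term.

3P3-3P3-3P3-3P3-3P3-3P3-3P3-3P3

s(k+1) = s(k)·-·s(k) — each term doubles the last with '-' between the halves.
So the next term is two copies of 3P3-3P3-3P3-3P3 with '-' between the halves.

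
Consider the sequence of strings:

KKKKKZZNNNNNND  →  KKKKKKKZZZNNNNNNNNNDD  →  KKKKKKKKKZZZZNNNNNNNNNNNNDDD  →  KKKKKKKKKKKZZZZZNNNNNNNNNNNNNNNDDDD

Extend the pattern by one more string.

Each string has the form K^{2n+3} Z^{n+1} N^{3n+3} D^{n} (n = 1, 2, …).
Setting n = 5 gives 13, 6, 18, 5 characters in each block.

KKKKKKKKKKKKKZZZZZZNNNNNNNNNNNNNNNNNNDDDDD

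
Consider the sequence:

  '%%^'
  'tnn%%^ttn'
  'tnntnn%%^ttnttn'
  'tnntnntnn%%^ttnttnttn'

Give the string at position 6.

tnntnntnntnntnn%%^ttnttnttnttnttn

Every step adds tnn to the front and ttn to the end of the previous string.
From tnntnntnn%%^ttnttnttn, 2 further steps: tnntnntnn%%^ttnttnttn → tnntnntnntnn%%^ttnttnttnttn → (answer).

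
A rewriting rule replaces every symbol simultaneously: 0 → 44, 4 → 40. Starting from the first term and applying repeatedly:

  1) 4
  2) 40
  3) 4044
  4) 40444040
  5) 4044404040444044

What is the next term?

40444040404440444044404040444040

Applying the rule to each of the 16 symbols of 4044404040444044 gives the pieces 40 44 40 40 40 44 40 44 40 44 40 40 40 44 40 40, which concatenate to the answer.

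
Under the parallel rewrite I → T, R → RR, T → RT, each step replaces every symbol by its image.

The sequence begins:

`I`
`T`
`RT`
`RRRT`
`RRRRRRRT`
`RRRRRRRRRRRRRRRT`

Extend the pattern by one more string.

Rewriting the 16 symbols of RRRRRRRRRRRRRRRT one by one yields RR RR RR RR RR RR RR RR RR RR RR RR RR RR RR RT; concatenated:

RRRRRRRRRRRRRRRRRRRRRRRRRRRRRRRT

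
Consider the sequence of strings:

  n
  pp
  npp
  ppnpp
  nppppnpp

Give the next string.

ppnppnppppnpp

Each term (from the third on) is the two preceding terms concatenated in order: term 3 = n·pp = npp.
Continuing: ppnpp · nppppnpp gives term 6.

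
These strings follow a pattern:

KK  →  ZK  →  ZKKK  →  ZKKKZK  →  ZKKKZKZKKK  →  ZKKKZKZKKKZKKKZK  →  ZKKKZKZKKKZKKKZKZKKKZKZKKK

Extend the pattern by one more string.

ZKKKZKZKKKZKKKZKZKKKZKZKKKZKKKZKZKKKZKKKZK

From term 3 onward, concatenate the last term with the second-to-last: ZK·KK = ZKKK, ZKKK·ZK = ZKKKZK, …
Continuing: ZKKKZKZKKKZKKKZKZKKKZKZKKK · ZKKKZKZKKKZKKKZK gives term 8.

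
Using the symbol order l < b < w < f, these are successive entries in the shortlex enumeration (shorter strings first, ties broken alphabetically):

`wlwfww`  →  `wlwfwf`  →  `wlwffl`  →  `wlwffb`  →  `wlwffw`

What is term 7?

Advancing 2 positions from wlwffw through wlwffw → wlwfff reaches term 7.

wlflll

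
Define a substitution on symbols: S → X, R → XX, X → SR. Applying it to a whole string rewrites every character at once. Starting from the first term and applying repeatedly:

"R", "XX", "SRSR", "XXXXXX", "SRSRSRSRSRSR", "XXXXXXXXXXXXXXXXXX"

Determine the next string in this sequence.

SRSRSRSRSRSRSRSRSRSRSRSRSRSRSRSRSRSR

Applying the rule to each of the 18 symbols of XXXXXXXXXXXXXXXXXX gives the pieces SR SR SR SR SR SR SR SR SR SR SR SR SR SR SR SR SR SR, which concatenate to the answer.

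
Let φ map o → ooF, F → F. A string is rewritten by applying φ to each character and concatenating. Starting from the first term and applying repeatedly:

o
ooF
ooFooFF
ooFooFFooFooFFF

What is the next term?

ooFooFFooFooFFFooFooFFooFooFFFF

Applying the rule to each of the 15 symbols of ooFooFFooFooFFF gives the pieces ooF ooF F ooF ooF F F ooF ooF F ooF ooF F F F, which concatenate to the answer.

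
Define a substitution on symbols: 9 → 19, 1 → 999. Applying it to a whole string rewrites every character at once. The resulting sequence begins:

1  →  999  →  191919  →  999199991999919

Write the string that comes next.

191919999191919199991919191999919

Applying the rule to each of the 15 symbols of 999199991999919 gives the pieces 19 19 19 999 19 19 19 19 999 19 19 19 19 999 19, which concatenate to the answer.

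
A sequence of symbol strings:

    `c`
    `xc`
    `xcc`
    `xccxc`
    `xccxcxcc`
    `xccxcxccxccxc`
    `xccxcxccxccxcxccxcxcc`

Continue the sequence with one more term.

xccxcxccxccxcxccxcxccxccxcxccxccxc

This is a Fibonacci-style word recurrence s(k) = s(k−1)·s(k−2): e.g. xc·c = xcc.
Continuing: xccxcxccxccxcxccxcxcc · xccxcxccxccxc gives term 8.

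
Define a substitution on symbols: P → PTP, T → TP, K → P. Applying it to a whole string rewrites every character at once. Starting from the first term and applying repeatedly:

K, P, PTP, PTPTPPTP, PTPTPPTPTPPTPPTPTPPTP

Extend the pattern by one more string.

φ(PTPTPPTPTPPTPPTPTPPTP) expands symbol-by-symbol to PTP TP PTP TP PTP PTP TP PTP TP PTP PTP TP PTP PTP TP PTP TP PTP PTP TP PTP; joining the 21 pieces gives the next term.

PTPTPPTPTPPTPPTPTPPTPTPPTPPTPTPPTPPTPTPPTPTPPTPPTPTPPTP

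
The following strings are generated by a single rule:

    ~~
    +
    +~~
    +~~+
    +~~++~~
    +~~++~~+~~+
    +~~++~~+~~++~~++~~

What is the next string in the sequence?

This is a Fibonacci-style word recurrence s(k) = s(k−1)·s(k−2): e.g. +·~~ = +~~.
So term 8 is +~~++~~+~~++~~++~~·+~~++~~+~~+.

+~~++~~+~~++~~++~~+~~++~~+~~+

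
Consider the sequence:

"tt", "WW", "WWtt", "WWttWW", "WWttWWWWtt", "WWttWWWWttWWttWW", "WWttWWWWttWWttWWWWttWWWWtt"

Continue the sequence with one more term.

This is a Fibonacci-style word recurrence s(k) = s(k−1)·s(k−2): e.g. WW·tt = WWtt.
Continuing: WWttWWWWttWWttWWWWttWWWWtt · WWttWWWWttWWttWW gives term 8.

WWttWWWWttWWttWWWWttWWWWttWWttWWWWttWWttWW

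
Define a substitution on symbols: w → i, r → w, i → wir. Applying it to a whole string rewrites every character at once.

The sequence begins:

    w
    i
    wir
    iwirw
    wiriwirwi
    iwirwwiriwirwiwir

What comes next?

Replace each of the 17 characters of iwirwwiriwirwiwir in place — wir i wir w i i wir w wir i wir w i wir i wir w — and concatenate.

wiriwirwiiwirwwiriwirwiwiriwirw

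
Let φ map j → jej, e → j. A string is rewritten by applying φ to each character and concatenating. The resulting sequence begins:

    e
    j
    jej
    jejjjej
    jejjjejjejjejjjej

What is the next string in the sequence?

φ(jejjjejjejjejjjej) expands symbol-by-symbol to jej j jej jej jej j jej jej j jej jej j jej jej jej j jej; joining the 17 pieces gives the next term.

jejjjejjejjejjjejjejjjejjejjjejjejjejjjej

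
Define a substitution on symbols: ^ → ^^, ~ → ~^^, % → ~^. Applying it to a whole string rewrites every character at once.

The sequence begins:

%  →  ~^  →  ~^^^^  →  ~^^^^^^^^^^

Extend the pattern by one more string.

Expanding ~^^^^^^^^^^: ~→~^^, ^→^^, ^→^^, ^→^^, ^→^^, ^→^^, ^→^^, ^→^^, ^→^^, ^→^^, ^→^^. Concatenated: ~^^ ^^ ^^ ^^ ^^ ^^ ^^ ^^ ^^ ^^ ^^.

~^^^^^^^^^^^^^^^^^^^^^^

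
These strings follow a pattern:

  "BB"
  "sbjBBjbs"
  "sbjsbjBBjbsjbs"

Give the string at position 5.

sbjsbjsbjsbjBBjbsjbsjbsjbs

Each term wraps the previous one in sbj on the left and jbs on the right.
From sbjsbjBBjbsjbs, 2 further steps: sbjsbjBBjbsjbs → sbjsbjsbjBBjbsjbsjbs → (answer).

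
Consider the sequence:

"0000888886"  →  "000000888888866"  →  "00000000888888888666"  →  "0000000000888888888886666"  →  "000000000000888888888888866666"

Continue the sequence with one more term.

00000000000000888888888888888666666

Term n consists of 2n 0's, followed by 2n+1 8's, followed by n-1 6's, where the shown terms are n = 2, 3, 4, 5, 6.
At n = 7 the blocks have lengths 14, 15, 6.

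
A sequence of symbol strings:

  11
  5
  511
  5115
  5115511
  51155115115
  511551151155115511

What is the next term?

51155115115511551151155115115

This is a Fibonacci-style word recurrence s(k) = s(k−1)·s(k−2): e.g. 5·11 = 511.
So term 8 is 511551151155115511·51155115115.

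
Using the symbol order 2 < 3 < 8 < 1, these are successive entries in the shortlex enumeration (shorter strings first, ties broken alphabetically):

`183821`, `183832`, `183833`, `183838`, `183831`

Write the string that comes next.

183882

The successor of 183831 increments the rightmost position that isn't already 1 and resets every position after it to 2.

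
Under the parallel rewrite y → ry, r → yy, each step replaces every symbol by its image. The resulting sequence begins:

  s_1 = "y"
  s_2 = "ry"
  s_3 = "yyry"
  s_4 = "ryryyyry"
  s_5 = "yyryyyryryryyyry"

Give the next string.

Applying the rule to each of the 16 symbols of yyryyyryryryyyry gives the pieces ry ry yy ry ry ry yy ry yy ry yy ry ry ry yy ry, which concatenate to the answer.

ryryyyryryryyyryyyryyyryryryyyry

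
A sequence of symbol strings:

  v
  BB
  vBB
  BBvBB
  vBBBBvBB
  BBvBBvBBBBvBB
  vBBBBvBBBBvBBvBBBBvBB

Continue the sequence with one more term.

This is a Fibonacci-style word recurrence s(k) = s(k−2)·s(k−1): e.g. v·BB = vBB.
Continuing: BBvBBvBBBBvBB · vBBBBvBBBBvBBvBBBBvBB gives term 8.

BBvBBvBBBBvBBvBBBBvBBBBvBBvBBBBvBB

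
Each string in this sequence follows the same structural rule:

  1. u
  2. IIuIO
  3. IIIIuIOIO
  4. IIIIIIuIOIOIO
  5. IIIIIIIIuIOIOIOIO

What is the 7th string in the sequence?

s(k+1) = II·s(k)·IO, so each term gains II as a prefix and IO as a suffix.
From IIIIIIIIuIOIOIOIO, 2 further steps: IIIIIIIIuIOIOIOIO → IIIIIIIIIIuIOIOIOIOIO → (answer).

IIIIIIIIIIIIuIOIOIOIOIOIO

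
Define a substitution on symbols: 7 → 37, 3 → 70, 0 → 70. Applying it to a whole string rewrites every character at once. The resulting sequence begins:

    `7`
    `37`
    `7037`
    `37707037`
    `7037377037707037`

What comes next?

Applying the rule to each of the 16 symbols of 7037377037707037 gives the pieces 37 70 70 37 70 37 37 70 70 37 37 70 37 70 70 37, which concatenate to the answer.

37707037703737707037377037707037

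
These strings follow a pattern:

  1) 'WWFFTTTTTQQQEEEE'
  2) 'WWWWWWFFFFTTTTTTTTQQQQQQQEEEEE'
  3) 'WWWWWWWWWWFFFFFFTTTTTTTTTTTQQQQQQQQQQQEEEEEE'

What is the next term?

Term n consists of 4n-2 W's, followed by 2n F's, followed by 3n+2 T's, followed by 4n-1 Q's, followed by n+3 E's (n = 1, 2, …).
Setting n = 4 gives 14, 8, 14, 15, 7 characters in each block.

WWWWWWWWWWWWWWFFFFFFFFTTTTTTTTTTTTTTQQQQQQQQQQQQQQQEEEEEEE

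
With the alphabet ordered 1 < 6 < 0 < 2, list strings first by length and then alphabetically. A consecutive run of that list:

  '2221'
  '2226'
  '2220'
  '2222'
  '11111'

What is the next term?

11116

The successor of 11111 increments the rightmost position that isn't already 2 and resets every position after it to 1.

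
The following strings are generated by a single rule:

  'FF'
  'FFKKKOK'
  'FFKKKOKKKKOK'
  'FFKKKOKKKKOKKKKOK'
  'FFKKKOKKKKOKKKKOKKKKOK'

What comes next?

Each term is the previous one with KKKOK appended.
One more step from FFKKKOKKKKOKKKKOKKKKOK gives the answer.

FFKKKOKKKKOKKKKOKKKKOKKKKOK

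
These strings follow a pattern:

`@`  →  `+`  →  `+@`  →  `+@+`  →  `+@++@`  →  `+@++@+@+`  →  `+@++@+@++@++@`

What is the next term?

+@++@+@++@++@+@++@+@+

This is a Fibonacci-style word recurrence s(k) = s(k−1)·s(k−2): e.g. +·@ = +@.
The next term joins +@++@+@++@++@ and +@++@+@+.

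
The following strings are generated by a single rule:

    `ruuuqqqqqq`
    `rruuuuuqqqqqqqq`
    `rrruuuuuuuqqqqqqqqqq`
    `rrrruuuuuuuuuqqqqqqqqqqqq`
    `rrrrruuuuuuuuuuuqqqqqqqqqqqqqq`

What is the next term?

rrrrrruuuuuuuuuuuuuqqqqqqqqqqqqqqqq

Each string has the form r^{n-1} u^{2n-1} q^{2n+2}, where the shown terms are n = 2, 3, 4, 5, 6.
At n = 7 the blocks have lengths 6, 13, 16.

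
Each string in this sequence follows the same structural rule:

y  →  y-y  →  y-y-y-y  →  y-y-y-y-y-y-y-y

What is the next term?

y-y-y-y-y-y-y-y-y-y-y-y-y-y-y-y

Every step duplicates the string with '-' between the halves.
So the next term is two copies of y-y-y-y-y-y-y-y with '-' between the halves.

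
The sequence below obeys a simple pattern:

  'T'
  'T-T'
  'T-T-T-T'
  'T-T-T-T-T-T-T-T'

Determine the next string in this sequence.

T-T-T-T-T-T-T-T-T-T-T-T-T-T-T-T

Each string is two copies of the previous one joined by '-'.
One more doubling of T-T-T-T-T-T-T-T gives the answer.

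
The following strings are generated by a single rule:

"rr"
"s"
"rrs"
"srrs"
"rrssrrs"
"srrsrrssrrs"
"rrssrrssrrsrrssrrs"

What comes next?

From term 3 onward, concatenate the second-to-last term with the last: rr·s = rrs, s·rrs = srrs, …
The next term joins srrsrrssrrs and rrssrrssrrsrrssrrs.

srrsrrssrrsrrssrrssrrsrrssrrs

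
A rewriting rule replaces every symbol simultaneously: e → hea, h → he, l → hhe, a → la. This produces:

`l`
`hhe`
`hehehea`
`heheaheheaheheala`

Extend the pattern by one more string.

Replace each of the 17 characters of heheaheheaheheala in place — he hea he hea la he hea he hea la he hea he hea la hhe la — and concatenate.

heheahehealaheheahehealaheheahehealahhela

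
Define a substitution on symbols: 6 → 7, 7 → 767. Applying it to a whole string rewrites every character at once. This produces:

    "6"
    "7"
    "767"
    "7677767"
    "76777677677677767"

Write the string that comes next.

76777677677677767767776776777677677677767

Applying the rule to each of the 17 symbols of 76777677677677767 gives the pieces 767 7 767 767 767 7 767 767 7 767 767 7 767 767 767 7 767, which concatenate to the answer.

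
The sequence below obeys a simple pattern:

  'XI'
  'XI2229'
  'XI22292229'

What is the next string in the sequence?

Every step adds 2229 to the end: s(k+1) = s(k)·2229.
So the next term is XI22292229·2229.

XI222922292229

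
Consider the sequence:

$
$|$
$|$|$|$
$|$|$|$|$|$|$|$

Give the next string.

s(k+1) = s(k)·|·s(k) — each term doubles the last with '|' between the halves.
Doubling $|$|$|$|$|$|$|$ with '|' between the halves:

$|$|$|$|$|$|$|$|$|$|$|$|$|$|$|$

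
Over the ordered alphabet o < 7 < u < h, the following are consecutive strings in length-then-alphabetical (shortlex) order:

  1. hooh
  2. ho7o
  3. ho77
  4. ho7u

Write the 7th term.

Advancing 3 positions from ho7u through ho7u → ho7h → houo reaches term 7.

hou7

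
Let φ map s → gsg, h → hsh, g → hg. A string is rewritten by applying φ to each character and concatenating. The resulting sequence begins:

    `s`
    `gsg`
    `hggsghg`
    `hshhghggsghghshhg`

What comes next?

hshgsghshhshhghshhghggsghghshhghshgsghshhshhg

φ(hshhghggsghghshhg) expands symbol-by-symbol to hsh gsg hsh hsh hg hsh hg hg gsg hg hsh hg hsh gsg hsh hsh hg; joining the 17 pieces gives the next term.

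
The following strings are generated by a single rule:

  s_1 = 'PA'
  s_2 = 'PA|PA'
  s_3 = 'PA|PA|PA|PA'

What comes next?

PA|PA|PA|PA|PA|PA|PA|PA

Each string is two copies of the previous one joined by '|'.
One more doubling of PA|PA|PA|PA gives the answer.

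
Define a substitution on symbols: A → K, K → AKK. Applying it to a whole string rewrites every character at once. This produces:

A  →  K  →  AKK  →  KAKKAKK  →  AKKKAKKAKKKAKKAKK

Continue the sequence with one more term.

KAKKAKKAKKKAKKAKKKAKKAKKAKKKAKKAKKKAKKAKK

Applying the rule to each of the 17 symbols of AKKKAKKAKKKAKKAKK gives the pieces K AKK AKK AKK K AKK AKK K AKK AKK AKK K AKK AKK K AKK AKK, which concatenate to the answer.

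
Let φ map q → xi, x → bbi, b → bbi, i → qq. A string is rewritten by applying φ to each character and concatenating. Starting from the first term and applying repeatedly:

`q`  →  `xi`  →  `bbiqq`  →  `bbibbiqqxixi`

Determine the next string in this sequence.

bbibbiqqbbibbiqqxixibbiqqbbiqq

Rewriting each symbol of bbibbiqqxixi: b→bbi, b→bbi, i→qq, b→bbi, b→bbi, i→qq, q→xi, q→xi, x→bbi, i→qq, x→bbi, i→qq, which concatenates to bbi bbi qq bbi bbi qq xi xi bbi qq bbi qq.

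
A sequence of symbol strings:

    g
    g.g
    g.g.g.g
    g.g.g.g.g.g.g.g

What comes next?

Each string is two copies of the previous one joined by '.'.
Doubling g.g.g.g.g.g.g.g with '.' between the halves:

g.g.g.g.g.g.g.g.g.g.g.g.g.g.g.g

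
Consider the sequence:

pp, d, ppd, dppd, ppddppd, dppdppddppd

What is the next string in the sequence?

ppddppddppdppddppd

From term 3 onward, concatenate the second-to-last term with the last: pp·d = ppd, d·ppd = dppd, …
So term 7 is ppddppd·dppdppddppd.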